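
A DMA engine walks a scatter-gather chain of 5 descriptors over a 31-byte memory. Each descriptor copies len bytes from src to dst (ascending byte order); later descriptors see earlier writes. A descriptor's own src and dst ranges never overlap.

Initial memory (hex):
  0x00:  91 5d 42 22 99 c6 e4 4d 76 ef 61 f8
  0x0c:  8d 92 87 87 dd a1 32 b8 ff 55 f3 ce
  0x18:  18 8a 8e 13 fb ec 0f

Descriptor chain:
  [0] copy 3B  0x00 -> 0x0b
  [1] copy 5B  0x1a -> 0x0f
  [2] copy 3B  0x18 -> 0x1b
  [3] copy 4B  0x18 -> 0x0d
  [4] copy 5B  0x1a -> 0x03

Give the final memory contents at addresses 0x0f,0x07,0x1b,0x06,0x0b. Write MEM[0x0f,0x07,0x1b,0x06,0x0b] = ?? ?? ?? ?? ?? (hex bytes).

MEM[0x0f,0x07,0x1b,0x06,0x0b] = 8e 0f 18 8e 91

D0: mem[0x0b..0x0d] <- [91 5d 42]
D1: mem[0x0f..0x13] <- [8e 13 fb ec 0f]
D2: mem[0x1b..0x1d] <- [18 8a 8e]
D3: mem[0x0d..0x10] <- [18 8a 8e 18]
D4: mem[0x03..0x07] <- [8e 18 8a 8e 0f]
query mem[0x0f]=0x8e, mem[0x07]=0x0f, mem[0x1b]=0x18, mem[0x06]=0x8e, mem[0x0b]=0x91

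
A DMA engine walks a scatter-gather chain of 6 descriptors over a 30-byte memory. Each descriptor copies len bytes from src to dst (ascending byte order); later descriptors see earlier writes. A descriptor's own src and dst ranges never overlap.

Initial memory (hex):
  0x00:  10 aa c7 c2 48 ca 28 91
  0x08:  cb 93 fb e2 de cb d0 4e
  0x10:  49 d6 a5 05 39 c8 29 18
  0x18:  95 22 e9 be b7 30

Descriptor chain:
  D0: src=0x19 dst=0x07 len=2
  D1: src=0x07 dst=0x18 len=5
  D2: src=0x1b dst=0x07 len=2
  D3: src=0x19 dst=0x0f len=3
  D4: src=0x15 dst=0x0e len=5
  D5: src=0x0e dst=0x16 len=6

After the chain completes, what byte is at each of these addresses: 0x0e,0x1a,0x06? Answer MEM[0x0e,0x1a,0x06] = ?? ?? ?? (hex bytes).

D0: mem[0x07..0x08] <- [22 e9]
D1: mem[0x18..0x1c] <- [22 e9 93 fb e2]
D2: mem[0x07..0x08] <- [fb e2]
D3: mem[0x0f..0x11] <- [e9 93 fb]
D4: mem[0x0e..0x12] <- [c8 29 18 22 e9]
D5: mem[0x16..0x1b] <- [c8 29 18 22 e9 05]
query mem[0x0e]=0xc8, mem[0x1a]=0xe9, mem[0x06]=0x28

MEM[0x0e,0x1a,0x06] = c8 e9 28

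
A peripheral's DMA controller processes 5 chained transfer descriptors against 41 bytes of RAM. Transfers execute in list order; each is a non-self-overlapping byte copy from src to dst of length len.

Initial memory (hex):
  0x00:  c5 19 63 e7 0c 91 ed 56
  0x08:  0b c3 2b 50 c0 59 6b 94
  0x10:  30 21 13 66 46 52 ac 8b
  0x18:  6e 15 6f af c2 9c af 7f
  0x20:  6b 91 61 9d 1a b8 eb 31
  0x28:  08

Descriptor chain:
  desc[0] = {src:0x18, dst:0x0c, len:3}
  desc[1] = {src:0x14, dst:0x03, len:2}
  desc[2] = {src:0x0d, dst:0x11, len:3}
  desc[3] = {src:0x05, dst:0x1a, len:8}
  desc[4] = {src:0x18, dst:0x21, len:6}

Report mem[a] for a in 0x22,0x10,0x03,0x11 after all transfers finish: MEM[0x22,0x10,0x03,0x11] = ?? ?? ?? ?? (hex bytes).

MEM[0x22,0x10,0x03,0x11] = 15 30 46 15

#0 dst[0x0c+3] := {0x6e,0x15,0x6f}
#1 dst[0x03+2] := {0x46,0x52}
#2 dst[0x11+3] := {0x15,0x6f,0x94}
#3 dst[0x1a+8] := {0x91,0xed,0x56,0x0b,0xc3,0x2b,0x50,0x6e}
#4 dst[0x21+6] := {0x6e,0x15,0x91,0xed,0x56,0x0b}
query mem[0x22]=0x15, mem[0x10]=0x30, mem[0x03]=0x46, mem[0x11]=0x15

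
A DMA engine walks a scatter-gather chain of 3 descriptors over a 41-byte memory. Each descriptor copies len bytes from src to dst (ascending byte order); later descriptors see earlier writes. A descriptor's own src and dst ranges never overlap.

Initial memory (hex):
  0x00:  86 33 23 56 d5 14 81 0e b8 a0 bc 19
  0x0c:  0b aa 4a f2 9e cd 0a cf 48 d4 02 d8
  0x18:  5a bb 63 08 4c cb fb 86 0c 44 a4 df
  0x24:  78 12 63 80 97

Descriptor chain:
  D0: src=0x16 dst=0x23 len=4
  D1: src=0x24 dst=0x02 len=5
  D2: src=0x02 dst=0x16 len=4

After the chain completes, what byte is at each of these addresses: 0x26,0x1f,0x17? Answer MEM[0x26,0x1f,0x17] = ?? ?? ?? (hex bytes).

  after D0: wrote 4B at 0x23 = 02d85abb
  after D1: wrote 5B at 0x02 = d85abb8097
  after D2: wrote 4B at 0x16 = d85abb80
query mem[0x26]=0xbb, mem[0x1f]=0x86, mem[0x17]=0x5a

MEM[0x26,0x1f,0x17] = bb 86 5a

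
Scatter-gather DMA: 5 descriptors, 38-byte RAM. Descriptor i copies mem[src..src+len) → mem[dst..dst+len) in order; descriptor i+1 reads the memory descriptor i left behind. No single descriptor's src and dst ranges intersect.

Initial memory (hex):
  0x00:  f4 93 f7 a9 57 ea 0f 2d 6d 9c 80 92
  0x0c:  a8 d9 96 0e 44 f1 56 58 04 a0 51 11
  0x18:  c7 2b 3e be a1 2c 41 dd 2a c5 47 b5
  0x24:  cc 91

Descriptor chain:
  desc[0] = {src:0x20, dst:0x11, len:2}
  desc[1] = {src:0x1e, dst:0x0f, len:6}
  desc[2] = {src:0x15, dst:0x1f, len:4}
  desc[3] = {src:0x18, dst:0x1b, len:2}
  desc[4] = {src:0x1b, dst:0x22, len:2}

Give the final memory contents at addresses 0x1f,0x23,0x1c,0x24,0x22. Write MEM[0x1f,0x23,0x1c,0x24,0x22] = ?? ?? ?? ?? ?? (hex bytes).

D0: mem[0x11..0x12] <- [2a c5]
D1: mem[0x0f..0x14] <- [41 dd 2a c5 47 b5]
D2: mem[0x1f..0x22] <- [a0 51 11 c7]
D3: mem[0x1b..0x1c] <- [c7 2b]
D4: mem[0x22..0x23] <- [c7 2b]
query mem[0x1f]=0xa0, mem[0x23]=0x2b, mem[0x1c]=0x2b, mem[0x24]=0xcc, mem[0x22]=0xc7

MEM[0x1f,0x23,0x1c,0x24,0x22] = a0 2b 2b cc c7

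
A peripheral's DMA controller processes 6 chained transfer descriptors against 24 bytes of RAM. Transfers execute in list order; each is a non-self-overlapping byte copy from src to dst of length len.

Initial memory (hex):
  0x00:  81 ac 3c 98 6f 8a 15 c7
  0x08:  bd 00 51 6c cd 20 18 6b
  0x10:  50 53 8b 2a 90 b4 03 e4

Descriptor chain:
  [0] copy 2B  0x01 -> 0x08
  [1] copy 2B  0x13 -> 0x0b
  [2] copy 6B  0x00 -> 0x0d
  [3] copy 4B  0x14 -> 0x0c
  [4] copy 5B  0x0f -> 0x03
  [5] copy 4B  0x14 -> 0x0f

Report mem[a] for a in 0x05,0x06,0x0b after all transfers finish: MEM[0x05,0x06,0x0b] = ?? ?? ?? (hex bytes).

#0 dst[0x08+2] := {0xac,0x3c}
#1 dst[0x0b+2] := {0x2a,0x90}
#2 dst[0x0d+6] := {0x81,0xac,0x3c,0x98,0x6f,0x8a}
#3 dst[0x0c+4] := {0x90,0xb4,0x03,0xe4}
#4 dst[0x03+5] := {0xe4,0x98,0x6f,0x8a,0x2a}
#5 dst[0x0f+4] := {0x90,0xb4,0x03,0xe4}
query mem[0x05]=0x6f, mem[0x06]=0x8a, mem[0x0b]=0x2a

MEM[0x05,0x06,0x0b] = 6f 8a 2a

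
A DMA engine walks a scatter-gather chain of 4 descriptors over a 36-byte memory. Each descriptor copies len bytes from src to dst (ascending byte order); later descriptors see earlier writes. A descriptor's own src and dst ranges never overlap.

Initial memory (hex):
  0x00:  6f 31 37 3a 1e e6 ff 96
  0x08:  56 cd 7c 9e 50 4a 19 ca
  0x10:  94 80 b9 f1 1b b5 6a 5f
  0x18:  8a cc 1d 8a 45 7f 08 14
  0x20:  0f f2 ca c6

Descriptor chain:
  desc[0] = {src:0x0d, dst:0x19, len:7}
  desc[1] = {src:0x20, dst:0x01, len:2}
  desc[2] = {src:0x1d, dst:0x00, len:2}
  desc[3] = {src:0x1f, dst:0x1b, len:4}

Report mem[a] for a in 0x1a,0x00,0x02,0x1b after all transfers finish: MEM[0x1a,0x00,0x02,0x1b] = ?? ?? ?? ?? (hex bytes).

MEM[0x1a,0x00,0x02,0x1b] = 19 80 f2 f1

[0] 0x0d->0x19 len=7 : 4a 19 ca 94 80 b9 f1
[1] 0x20->0x01 len=2 : 0f f2
[2] 0x1d->0x00 len=2 : 80 b9
[3] 0x1f->0x1b len=4 : f1 0f f2 ca
query mem[0x1a]=0x19, mem[0x00]=0x80, mem[0x02]=0xf2, mem[0x1b]=0xf1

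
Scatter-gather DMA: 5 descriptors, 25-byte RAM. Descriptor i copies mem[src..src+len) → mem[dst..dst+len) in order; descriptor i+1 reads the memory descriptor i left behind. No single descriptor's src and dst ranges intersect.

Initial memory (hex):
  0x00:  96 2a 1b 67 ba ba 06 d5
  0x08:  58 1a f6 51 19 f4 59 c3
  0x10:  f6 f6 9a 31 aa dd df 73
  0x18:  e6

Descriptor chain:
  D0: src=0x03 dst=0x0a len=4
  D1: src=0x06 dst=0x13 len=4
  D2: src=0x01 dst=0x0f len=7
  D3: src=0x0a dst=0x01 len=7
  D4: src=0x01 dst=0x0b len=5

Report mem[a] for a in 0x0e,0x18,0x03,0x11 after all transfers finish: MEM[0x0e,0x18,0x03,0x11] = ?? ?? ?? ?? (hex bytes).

#0 dst[0x0a+4] := {0x67,0xba,0xba,0x06}
#1 dst[0x13+4] := {0x06,0xd5,0x58,0x1a}
#2 dst[0x0f+7] := {0x2a,0x1b,0x67,0xba,0xba,0x06,0xd5}
#3 dst[0x01+7] := {0x67,0xba,0xba,0x06,0x59,0x2a,0x1b}
#4 dst[0x0b+5] := {0x67,0xba,0xba,0x06,0x59}
query mem[0x0e]=0x06, mem[0x18]=0xe6, mem[0x03]=0xba, mem[0x11]=0x67

MEM[0x0e,0x18,0x03,0x11] = 06 e6 ba 67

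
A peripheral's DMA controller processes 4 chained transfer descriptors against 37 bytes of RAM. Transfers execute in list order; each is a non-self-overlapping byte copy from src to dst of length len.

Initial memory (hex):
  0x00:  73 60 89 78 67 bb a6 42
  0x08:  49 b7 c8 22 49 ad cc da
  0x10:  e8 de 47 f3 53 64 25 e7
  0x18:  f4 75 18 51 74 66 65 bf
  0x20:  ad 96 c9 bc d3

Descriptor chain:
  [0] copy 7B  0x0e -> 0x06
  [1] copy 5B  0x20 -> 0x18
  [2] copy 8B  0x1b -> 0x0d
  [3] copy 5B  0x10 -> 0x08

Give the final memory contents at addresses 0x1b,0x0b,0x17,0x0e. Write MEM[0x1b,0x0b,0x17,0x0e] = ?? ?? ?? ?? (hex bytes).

MEM[0x1b,0x0b,0x17,0x0e] = bc 96 e7 d3

D0: mem[0x06..0x0c] <- [cc da e8 de 47 f3 53]
D1: mem[0x18..0x1c] <- [ad 96 c9 bc d3]
D2: mem[0x0d..0x14] <- [bc d3 66 65 bf ad 96 c9]
D3: mem[0x08..0x0c] <- [65 bf ad 96 c9]
query mem[0x1b]=0xbc, mem[0x0b]=0x96, mem[0x17]=0xe7, mem[0x0e]=0xd3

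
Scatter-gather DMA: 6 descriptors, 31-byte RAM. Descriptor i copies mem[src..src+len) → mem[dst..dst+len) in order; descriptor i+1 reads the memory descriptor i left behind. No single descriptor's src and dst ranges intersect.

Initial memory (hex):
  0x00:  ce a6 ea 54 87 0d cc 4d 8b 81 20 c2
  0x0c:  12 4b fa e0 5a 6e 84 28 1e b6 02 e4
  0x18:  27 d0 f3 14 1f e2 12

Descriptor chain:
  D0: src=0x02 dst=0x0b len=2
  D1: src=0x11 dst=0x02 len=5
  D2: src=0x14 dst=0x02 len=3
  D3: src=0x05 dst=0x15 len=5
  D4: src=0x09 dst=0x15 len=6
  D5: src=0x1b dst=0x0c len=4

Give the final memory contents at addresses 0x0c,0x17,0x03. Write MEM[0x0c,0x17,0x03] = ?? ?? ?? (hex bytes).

  after D0: wrote 2B at 0x0b = ea54
  after D1: wrote 5B at 0x02 = 6e84281eb6
  after D2: wrote 3B at 0x02 = 1eb602
  after D3: wrote 5B at 0x15 = 1eb64d8b81
  after D4: wrote 6B at 0x15 = 8120ea544bfa
  after D5: wrote 4B at 0x0c = 141fe212
query mem[0x0c]=0x14, mem[0x17]=0xea, mem[0x03]=0xb6

MEM[0x0c,0x17,0x03] = 14 ea b6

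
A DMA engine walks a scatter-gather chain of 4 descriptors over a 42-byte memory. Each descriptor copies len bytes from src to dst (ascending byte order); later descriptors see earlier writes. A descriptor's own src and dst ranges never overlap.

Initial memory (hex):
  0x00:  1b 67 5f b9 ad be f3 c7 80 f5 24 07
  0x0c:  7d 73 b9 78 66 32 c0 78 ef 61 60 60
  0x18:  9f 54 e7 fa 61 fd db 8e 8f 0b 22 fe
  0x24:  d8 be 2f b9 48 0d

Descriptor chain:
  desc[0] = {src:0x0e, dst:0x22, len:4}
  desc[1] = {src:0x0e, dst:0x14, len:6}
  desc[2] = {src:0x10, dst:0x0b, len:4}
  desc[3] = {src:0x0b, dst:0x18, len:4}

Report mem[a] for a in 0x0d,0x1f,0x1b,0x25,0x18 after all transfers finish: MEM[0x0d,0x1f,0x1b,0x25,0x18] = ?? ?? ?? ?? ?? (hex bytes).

D0: mem[0x22..0x25] <- [b9 78 66 32]
D1: mem[0x14..0x19] <- [b9 78 66 32 c0 78]
D2: mem[0x0b..0x0e] <- [66 32 c0 78]
D3: mem[0x18..0x1b] <- [66 32 c0 78]
query mem[0x0d]=0xc0, mem[0x1f]=0x8e, mem[0x1b]=0x78, mem[0x25]=0x32, mem[0x18]=0x66

MEM[0x0d,0x1f,0x1b,0x25,0x18] = c0 8e 78 32 66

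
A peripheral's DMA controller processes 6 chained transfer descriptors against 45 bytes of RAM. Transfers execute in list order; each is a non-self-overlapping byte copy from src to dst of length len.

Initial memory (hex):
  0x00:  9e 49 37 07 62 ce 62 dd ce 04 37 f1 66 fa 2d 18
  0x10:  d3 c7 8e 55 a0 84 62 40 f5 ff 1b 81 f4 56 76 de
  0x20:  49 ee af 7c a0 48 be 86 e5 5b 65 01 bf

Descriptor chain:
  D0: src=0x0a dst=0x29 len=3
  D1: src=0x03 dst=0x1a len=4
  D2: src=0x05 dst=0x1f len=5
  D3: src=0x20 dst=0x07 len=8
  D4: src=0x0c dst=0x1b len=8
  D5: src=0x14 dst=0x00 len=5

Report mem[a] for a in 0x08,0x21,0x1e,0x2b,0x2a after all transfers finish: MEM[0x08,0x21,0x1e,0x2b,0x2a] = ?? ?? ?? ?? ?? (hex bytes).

#0 dst[0x29+3] := {0x37,0xf1,0x66}
#1 dst[0x1a+4] := {0x07,0x62,0xce,0x62}
#2 dst[0x1f+5] := {0xce,0x62,0xdd,0xce,0x04}
#3 dst[0x07+8] := {0x62,0xdd,0xce,0x04,0xa0,0x48,0xbe,0x86}
#4 dst[0x1b+8] := {0x48,0xbe,0x86,0x18,0xd3,0xc7,0x8e,0x55}
#5 dst[0x00+5] := {0xa0,0x84,0x62,0x40,0xf5}
query mem[0x08]=0xdd, mem[0x21]=0x8e, mem[0x1e]=0x18, mem[0x2b]=0x66, mem[0x2a]=0xf1

MEM[0x08,0x21,0x1e,0x2b,0x2a] = dd 8e 18 66 f1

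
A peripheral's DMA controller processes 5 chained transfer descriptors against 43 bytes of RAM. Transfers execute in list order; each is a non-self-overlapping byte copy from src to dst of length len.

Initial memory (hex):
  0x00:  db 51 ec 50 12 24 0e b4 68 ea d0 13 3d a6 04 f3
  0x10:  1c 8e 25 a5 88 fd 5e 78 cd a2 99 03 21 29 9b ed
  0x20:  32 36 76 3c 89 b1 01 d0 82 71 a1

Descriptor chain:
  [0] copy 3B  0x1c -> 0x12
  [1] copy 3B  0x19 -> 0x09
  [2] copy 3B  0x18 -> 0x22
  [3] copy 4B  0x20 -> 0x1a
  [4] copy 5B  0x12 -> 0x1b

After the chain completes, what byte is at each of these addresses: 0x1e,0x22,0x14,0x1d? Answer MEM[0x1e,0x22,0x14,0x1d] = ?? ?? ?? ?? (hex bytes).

MEM[0x1e,0x22,0x14,0x1d] = fd cd 9b 9b

[0] 0x1c->0x12 len=3 : 21 29 9b
[1] 0x19->0x09 len=3 : a2 99 03
[2] 0x18->0x22 len=3 : cd a2 99
[3] 0x20->0x1a len=4 : 32 36 cd a2
[4] 0x12->0x1b len=5 : 21 29 9b fd 5e
query mem[0x1e]=0xfd, mem[0x22]=0xcd, mem[0x14]=0x9b, mem[0x1d]=0x9b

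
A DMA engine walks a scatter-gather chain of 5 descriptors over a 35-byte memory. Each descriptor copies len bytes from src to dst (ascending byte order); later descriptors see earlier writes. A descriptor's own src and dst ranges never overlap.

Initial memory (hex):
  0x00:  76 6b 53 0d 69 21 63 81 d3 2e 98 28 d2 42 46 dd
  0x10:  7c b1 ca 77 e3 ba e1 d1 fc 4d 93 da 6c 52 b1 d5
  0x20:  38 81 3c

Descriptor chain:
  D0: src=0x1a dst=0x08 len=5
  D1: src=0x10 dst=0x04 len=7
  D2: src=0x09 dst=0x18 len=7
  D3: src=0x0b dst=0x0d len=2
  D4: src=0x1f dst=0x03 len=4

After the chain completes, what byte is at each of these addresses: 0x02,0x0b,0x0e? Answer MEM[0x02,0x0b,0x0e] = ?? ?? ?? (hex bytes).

#0 dst[0x08+5] := {0x93,0xda,0x6c,0x52,0xb1}
#1 dst[0x04+7] := {0x7c,0xb1,0xca,0x77,0xe3,0xba,0xe1}
#2 dst[0x18+7] := {0xba,0xe1,0x52,0xb1,0x42,0x46,0xdd}
#3 dst[0x0d+2] := {0x52,0xb1}
#4 dst[0x03+4] := {0xd5,0x38,0x81,0x3c}
query mem[0x02]=0x53, mem[0x0b]=0x52, mem[0x0e]=0xb1

MEM[0x02,0x0b,0x0e] = 53 52 b1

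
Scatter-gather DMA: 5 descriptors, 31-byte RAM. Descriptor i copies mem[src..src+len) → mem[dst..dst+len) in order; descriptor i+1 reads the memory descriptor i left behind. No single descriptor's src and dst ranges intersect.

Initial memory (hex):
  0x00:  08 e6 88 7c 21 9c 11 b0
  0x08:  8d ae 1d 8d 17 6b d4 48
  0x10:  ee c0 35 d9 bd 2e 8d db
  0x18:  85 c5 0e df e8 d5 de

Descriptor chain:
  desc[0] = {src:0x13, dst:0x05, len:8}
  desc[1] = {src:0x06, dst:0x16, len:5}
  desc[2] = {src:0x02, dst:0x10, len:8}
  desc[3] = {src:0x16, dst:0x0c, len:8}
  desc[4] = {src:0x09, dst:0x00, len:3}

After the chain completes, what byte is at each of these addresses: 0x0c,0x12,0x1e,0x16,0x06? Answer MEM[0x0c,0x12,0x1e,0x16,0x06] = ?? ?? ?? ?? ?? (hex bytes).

MEM[0x0c,0x12,0x1e,0x16,0x06] = 8d e8 de 8d bd

#0 dst[0x05+8] := {0xd9,0xbd,0x2e,0x8d,0xdb,0x85,0xc5,0x0e}
#1 dst[0x16+5] := {0xbd,0x2e,0x8d,0xdb,0x85}
#2 dst[0x10+8] := {0x88,0x7c,0x21,0xd9,0xbd,0x2e,0x8d,0xdb}
#3 dst[0x0c+8] := {0x8d,0xdb,0x8d,0xdb,0x85,0xdf,0xe8,0xd5}
#4 dst[0x00+3] := {0xdb,0x85,0xc5}
query mem[0x0c]=0x8d, mem[0x12]=0xe8, mem[0x1e]=0xde, mem[0x16]=0x8d, mem[0x06]=0xbd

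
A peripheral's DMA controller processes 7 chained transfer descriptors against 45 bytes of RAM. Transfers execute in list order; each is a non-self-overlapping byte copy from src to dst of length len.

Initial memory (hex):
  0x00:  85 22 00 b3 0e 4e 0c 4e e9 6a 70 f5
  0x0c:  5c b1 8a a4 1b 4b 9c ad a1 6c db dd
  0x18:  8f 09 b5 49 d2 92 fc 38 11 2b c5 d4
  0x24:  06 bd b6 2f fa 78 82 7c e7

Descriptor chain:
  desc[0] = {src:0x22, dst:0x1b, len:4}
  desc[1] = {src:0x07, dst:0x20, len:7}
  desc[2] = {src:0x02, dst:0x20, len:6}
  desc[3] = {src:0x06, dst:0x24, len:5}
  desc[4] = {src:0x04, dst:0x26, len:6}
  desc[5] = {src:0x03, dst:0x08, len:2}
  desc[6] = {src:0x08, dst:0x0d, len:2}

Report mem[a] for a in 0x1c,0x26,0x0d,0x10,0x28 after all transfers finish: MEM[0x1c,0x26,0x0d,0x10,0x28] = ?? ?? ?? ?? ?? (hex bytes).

  after D0: wrote 4B at 0x1b = c5d406bd
  after D1: wrote 7B at 0x20 = 4ee96a70f55cb1
  after D2: wrote 6B at 0x20 = 00b30e4e0c4e
  after D3: wrote 5B at 0x24 = 0c4ee96a70
  after D4: wrote 6B at 0x26 = 0e4e0c4ee96a
  after D5: wrote 2B at 0x08 = b30e
  after D6: wrote 2B at 0x0d = b30e
query mem[0x1c]=0xd4, mem[0x26]=0x0e, mem[0x0d]=0xb3, mem[0x10]=0x1b, mem[0x28]=0x0c

MEM[0x1c,0x26,0x0d,0x10,0x28] = d4 0e b3 1b 0c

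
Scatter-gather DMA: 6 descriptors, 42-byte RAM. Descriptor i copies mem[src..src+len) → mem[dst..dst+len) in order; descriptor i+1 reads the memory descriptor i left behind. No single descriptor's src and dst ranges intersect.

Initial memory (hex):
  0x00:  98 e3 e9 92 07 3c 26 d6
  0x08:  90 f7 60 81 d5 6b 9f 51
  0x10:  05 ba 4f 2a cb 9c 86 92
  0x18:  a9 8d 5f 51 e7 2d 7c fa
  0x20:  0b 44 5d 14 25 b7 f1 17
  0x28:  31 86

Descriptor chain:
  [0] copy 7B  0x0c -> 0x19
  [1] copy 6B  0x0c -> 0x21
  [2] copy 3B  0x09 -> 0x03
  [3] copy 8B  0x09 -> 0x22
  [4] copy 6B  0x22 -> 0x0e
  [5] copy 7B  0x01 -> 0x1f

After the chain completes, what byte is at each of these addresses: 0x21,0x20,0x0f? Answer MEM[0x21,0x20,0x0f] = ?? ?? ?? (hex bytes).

  after D0: wrote 7B at 0x19 = d56b9f5105ba4f
  after D1: wrote 6B at 0x21 = d56b9f5105ba
  after D2: wrote 3B at 0x03 = f76081
  after D3: wrote 8B at 0x22 = f76081d56b9f5105
  after D4: wrote 6B at 0x0e = f76081d56b9f
  after D5: wrote 7B at 0x1f = e3e9f7608126d6
query mem[0x21]=0xf7, mem[0x20]=0xe9, mem[0x0f]=0x60

MEM[0x21,0x20,0x0f] = f7 e9 60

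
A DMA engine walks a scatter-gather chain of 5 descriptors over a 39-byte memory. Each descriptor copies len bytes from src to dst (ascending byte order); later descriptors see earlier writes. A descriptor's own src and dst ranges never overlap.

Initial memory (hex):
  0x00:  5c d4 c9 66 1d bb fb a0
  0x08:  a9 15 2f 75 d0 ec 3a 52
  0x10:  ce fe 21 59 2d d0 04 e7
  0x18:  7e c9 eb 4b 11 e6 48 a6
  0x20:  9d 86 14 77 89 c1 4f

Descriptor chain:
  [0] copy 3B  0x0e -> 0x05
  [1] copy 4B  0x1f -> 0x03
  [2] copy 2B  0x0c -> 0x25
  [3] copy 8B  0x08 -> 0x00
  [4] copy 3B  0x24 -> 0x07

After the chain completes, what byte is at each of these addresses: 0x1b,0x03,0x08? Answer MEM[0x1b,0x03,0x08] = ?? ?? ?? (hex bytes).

  after D0: wrote 3B at 0x05 = 3a52ce
  after D1: wrote 4B at 0x03 = a69d8614
  after D2: wrote 2B at 0x25 = d0ec
  after D3: wrote 8B at 0x00 = a9152f75d0ec3a52
  after D4: wrote 3B at 0x07 = 89d0ec
query mem[0x1b]=0x4b, mem[0x03]=0x75, mem[0x08]=0xd0

MEM[0x1b,0x03,0x08] = 4b 75 d0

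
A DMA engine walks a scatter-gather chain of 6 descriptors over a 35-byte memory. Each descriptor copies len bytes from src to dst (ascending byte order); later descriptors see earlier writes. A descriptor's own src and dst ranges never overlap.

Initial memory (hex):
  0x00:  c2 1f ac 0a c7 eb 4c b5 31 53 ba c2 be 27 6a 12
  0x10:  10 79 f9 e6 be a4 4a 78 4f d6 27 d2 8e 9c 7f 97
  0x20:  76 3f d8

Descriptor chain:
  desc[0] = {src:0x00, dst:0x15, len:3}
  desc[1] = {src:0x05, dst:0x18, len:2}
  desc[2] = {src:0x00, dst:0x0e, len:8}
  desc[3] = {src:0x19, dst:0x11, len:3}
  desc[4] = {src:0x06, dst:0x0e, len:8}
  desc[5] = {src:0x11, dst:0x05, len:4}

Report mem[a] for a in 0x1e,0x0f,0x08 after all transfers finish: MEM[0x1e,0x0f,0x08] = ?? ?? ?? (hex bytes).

#0 dst[0x15+3] := {0xc2,0x1f,0xac}
#1 dst[0x18+2] := {0xeb,0x4c}
#2 dst[0x0e+8] := {0xc2,0x1f,0xac,0x0a,0xc7,0xeb,0x4c,0xb5}
#3 dst[0x11+3] := {0x4c,0x27,0xd2}
#4 dst[0x0e+8] := {0x4c,0xb5,0x31,0x53,0xba,0xc2,0xbe,0x27}
#5 dst[0x05+4] := {0x53,0xba,0xc2,0xbe}
query mem[0x1e]=0x7f, mem[0x0f]=0xb5, mem[0x08]=0xbe

MEM[0x1e,0x0f,0x08] = 7f b5 be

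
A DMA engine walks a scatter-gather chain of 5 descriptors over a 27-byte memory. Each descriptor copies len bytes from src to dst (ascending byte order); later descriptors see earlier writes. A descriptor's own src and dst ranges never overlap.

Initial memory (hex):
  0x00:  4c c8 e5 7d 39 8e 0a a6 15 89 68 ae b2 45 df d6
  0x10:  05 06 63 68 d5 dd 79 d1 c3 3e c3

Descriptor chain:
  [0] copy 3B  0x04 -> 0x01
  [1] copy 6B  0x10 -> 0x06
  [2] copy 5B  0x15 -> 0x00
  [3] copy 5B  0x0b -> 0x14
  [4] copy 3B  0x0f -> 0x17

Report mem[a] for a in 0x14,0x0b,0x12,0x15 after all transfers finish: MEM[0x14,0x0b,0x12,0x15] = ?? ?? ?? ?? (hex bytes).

MEM[0x14,0x0b,0x12,0x15] = dd dd 63 b2

[0] 0x04->0x01 len=3 : 39 8e 0a
[1] 0x10->0x06 len=6 : 05 06 63 68 d5 dd
[2] 0x15->0x00 len=5 : dd 79 d1 c3 3e
[3] 0x0b->0x14 len=5 : dd b2 45 df d6
[4] 0x0f->0x17 len=3 : d6 05 06
query mem[0x14]=0xdd, mem[0x0b]=0xdd, mem[0x12]=0x63, mem[0x15]=0xb2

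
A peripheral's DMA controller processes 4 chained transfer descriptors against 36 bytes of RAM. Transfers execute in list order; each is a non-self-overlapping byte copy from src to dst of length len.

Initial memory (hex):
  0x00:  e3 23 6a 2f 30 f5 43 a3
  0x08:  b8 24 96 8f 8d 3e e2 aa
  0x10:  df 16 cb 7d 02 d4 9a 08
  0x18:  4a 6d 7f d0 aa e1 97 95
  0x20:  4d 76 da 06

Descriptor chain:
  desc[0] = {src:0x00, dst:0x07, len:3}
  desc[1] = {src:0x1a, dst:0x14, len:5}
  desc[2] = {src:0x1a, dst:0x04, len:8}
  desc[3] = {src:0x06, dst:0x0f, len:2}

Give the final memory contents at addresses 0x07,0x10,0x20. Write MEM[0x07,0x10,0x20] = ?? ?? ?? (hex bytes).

MEM[0x07,0x10,0x20] = e1 e1 4d

  after D0: wrote 3B at 0x07 = e3236a
  after D1: wrote 5B at 0x14 = 7fd0aae197
  after D2: wrote 8B at 0x04 = 7fd0aae197954d76
  after D3: wrote 2B at 0x0f = aae1
query mem[0x07]=0xe1, mem[0x10]=0xe1, mem[0x20]=0x4d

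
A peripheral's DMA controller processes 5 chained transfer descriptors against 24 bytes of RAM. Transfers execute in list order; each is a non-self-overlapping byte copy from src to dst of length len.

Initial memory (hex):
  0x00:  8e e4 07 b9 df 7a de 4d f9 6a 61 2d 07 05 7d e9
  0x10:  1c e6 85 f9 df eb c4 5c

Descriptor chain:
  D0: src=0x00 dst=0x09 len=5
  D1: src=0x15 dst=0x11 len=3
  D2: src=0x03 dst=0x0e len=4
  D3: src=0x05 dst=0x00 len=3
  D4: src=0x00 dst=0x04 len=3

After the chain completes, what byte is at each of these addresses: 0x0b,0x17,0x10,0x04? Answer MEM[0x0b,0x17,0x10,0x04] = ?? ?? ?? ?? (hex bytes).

  after D0: wrote 5B at 0x09 = 8ee407b9df
  after D1: wrote 3B at 0x11 = ebc45c
  after D2: wrote 4B at 0x0e = b9df7ade
  after D3: wrote 3B at 0x00 = 7ade4d
  after D4: wrote 3B at 0x04 = 7ade4d
query mem[0x0b]=0x07, mem[0x17]=0x5c, mem[0x10]=0x7a, mem[0x04]=0x7a

MEM[0x0b,0x17,0x10,0x04] = 07 5c 7a 7a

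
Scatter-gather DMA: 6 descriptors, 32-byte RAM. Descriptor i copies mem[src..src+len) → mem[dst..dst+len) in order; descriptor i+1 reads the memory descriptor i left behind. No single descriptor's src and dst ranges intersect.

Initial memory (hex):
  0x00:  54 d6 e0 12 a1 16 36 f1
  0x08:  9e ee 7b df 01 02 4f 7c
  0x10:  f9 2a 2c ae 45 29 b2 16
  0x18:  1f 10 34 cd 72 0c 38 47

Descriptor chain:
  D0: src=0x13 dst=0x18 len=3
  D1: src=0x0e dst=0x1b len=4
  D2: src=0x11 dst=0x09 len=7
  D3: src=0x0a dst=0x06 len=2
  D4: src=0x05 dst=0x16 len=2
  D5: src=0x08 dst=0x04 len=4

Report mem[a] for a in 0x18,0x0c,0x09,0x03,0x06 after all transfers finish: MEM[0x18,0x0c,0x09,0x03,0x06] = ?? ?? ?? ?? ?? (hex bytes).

  after D0: wrote 3B at 0x18 = ae4529
  after D1: wrote 4B at 0x1b = 4f7cf92a
  after D2: wrote 7B at 0x09 = 2a2cae4529b216
  after D3: wrote 2B at 0x06 = 2cae
  after D4: wrote 2B at 0x16 = 162c
  after D5: wrote 4B at 0x04 = 9e2a2cae
query mem[0x18]=0xae, mem[0x0c]=0x45, mem[0x09]=0x2a, mem[0x03]=0x12, mem[0x06]=0x2c

MEM[0x18,0x0c,0x09,0x03,0x06] = ae 45 2a 12 2c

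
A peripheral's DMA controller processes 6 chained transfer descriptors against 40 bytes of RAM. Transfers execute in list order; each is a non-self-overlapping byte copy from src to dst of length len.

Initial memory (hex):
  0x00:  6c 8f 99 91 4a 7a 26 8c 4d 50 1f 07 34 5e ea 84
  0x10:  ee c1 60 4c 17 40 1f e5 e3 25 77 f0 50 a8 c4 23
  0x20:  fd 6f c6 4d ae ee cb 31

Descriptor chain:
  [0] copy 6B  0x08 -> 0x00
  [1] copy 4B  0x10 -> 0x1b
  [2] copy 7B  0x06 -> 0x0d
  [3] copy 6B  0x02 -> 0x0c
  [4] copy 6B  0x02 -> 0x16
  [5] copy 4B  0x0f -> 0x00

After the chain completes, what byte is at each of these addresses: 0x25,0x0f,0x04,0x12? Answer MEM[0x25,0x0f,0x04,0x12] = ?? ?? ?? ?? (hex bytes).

D0: mem[0x00..0x05] <- [4d 50 1f 07 34 5e]
D1: mem[0x1b..0x1e] <- [ee c1 60 4c]
D2: mem[0x0d..0x13] <- [26 8c 4d 50 1f 07 34]
D3: mem[0x0c..0x11] <- [1f 07 34 5e 26 8c]
D4: mem[0x16..0x1b] <- [1f 07 34 5e 26 8c]
D5: mem[0x00..0x03] <- [5e 26 8c 07]
query mem[0x25]=0xee, mem[0x0f]=0x5e, mem[0x04]=0x34, mem[0x12]=0x07

MEM[0x25,0x0f,0x04,0x12] = ee 5e 34 07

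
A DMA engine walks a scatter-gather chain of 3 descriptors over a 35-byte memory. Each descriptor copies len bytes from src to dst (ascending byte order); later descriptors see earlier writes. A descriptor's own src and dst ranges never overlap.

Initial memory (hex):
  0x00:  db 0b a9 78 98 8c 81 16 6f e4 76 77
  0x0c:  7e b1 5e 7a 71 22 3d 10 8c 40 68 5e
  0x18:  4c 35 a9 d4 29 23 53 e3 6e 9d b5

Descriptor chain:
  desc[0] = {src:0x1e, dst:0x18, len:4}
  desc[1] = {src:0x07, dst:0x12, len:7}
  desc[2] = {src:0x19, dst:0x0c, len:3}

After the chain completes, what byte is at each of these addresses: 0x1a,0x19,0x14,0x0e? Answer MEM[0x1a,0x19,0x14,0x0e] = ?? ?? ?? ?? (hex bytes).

MEM[0x1a,0x19,0x14,0x0e] = 6e e3 e4 9d

[0] 0x1e->0x18 len=4 : 53 e3 6e 9d
[1] 0x07->0x12 len=7 : 16 6f e4 76 77 7e b1
[2] 0x19->0x0c len=3 : e3 6e 9d
query mem[0x1a]=0x6e, mem[0x19]=0xe3, mem[0x14]=0xe4, mem[0x0e]=0x9d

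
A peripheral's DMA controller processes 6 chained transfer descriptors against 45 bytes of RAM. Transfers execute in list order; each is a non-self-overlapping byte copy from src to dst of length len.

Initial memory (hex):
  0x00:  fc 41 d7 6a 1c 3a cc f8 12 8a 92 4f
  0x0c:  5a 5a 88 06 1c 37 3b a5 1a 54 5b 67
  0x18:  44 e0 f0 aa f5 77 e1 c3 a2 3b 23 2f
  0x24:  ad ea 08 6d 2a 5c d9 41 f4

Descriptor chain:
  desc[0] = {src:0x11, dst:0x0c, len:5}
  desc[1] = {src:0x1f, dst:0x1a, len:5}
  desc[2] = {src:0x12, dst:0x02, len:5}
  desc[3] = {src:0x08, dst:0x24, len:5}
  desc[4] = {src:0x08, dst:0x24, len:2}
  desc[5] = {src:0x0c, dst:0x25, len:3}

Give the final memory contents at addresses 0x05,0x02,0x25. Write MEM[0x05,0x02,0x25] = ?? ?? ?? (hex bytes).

  after D0: wrote 5B at 0x0c = 373ba51a54
  after D1: wrote 5B at 0x1a = c3a23b232f
  after D2: wrote 5B at 0x02 = 3ba51a545b
  after D3: wrote 5B at 0x24 = 128a924f37
  after D4: wrote 2B at 0x24 = 128a
  after D5: wrote 3B at 0x25 = 373ba5
query mem[0x05]=0x54, mem[0x02]=0x3b, mem[0x25]=0x37

MEM[0x05,0x02,0x25] = 54 3b 37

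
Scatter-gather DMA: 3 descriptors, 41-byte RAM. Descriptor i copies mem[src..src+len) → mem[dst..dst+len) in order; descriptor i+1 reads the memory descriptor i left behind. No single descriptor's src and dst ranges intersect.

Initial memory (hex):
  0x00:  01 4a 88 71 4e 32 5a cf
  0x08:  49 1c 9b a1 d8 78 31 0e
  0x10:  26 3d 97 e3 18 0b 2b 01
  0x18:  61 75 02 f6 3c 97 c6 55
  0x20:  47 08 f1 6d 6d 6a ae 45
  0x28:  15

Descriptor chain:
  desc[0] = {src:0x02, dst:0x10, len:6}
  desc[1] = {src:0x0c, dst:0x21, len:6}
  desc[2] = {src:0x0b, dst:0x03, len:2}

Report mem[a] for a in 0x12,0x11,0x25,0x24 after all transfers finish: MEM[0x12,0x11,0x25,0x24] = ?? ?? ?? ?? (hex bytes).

D0: mem[0x10..0x15] <- [88 71 4e 32 5a cf]
D1: mem[0x21..0x26] <- [d8 78 31 0e 88 71]
D2: mem[0x03..0x04] <- [a1 d8]
query mem[0x12]=0x4e, mem[0x11]=0x71, mem[0x25]=0x88, mem[0x24]=0x0e

MEM[0x12,0x11,0x25,0x24] = 4e 71 88 0e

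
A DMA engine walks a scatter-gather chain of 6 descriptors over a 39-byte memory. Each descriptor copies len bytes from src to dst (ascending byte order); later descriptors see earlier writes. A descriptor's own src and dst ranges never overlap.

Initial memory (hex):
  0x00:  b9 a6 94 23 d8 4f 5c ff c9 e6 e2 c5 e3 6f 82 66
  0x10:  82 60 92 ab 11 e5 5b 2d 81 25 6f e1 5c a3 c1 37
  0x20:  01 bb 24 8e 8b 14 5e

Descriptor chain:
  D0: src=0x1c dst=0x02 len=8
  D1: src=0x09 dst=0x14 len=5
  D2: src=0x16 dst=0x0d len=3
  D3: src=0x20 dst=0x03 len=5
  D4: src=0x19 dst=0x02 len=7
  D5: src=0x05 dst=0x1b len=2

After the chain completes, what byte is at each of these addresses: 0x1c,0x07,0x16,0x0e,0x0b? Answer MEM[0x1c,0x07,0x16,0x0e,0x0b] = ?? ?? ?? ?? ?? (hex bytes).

MEM[0x1c,0x07,0x16,0x0e,0x0b] = a3 c1 c5 e3 c5

D0: mem[0x02..0x09] <- [5c a3 c1 37 01 bb 24 8e]
D1: mem[0x14..0x18] <- [8e e2 c5 e3 6f]
D2: mem[0x0d..0x0f] <- [c5 e3 6f]
D3: mem[0x03..0x07] <- [01 bb 24 8e 8b]
D4: mem[0x02..0x08] <- [25 6f e1 5c a3 c1 37]
D5: mem[0x1b..0x1c] <- [5c a3]
query mem[0x1c]=0xa3, mem[0x07]=0xc1, mem[0x16]=0xc5, mem[0x0e]=0xe3, mem[0x0b]=0xc5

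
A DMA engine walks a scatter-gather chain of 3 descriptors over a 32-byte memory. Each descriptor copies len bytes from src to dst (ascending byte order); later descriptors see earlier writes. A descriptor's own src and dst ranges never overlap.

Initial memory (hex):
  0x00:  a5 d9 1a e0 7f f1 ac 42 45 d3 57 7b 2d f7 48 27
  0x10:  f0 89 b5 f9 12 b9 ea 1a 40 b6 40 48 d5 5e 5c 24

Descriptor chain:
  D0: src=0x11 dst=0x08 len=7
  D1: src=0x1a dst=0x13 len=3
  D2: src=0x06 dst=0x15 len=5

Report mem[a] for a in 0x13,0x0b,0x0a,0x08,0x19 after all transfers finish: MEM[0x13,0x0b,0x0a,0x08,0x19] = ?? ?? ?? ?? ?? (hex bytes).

MEM[0x13,0x0b,0x0a,0x08,0x19] = 40 12 f9 89 f9

[0] 0x11->0x08 len=7 : 89 b5 f9 12 b9 ea 1a
[1] 0x1a->0x13 len=3 : 40 48 d5
[2] 0x06->0x15 len=5 : ac 42 89 b5 f9
query mem[0x13]=0x40, mem[0x0b]=0x12, mem[0x0a]=0xf9, mem[0x08]=0x89, mem[0x19]=0xf9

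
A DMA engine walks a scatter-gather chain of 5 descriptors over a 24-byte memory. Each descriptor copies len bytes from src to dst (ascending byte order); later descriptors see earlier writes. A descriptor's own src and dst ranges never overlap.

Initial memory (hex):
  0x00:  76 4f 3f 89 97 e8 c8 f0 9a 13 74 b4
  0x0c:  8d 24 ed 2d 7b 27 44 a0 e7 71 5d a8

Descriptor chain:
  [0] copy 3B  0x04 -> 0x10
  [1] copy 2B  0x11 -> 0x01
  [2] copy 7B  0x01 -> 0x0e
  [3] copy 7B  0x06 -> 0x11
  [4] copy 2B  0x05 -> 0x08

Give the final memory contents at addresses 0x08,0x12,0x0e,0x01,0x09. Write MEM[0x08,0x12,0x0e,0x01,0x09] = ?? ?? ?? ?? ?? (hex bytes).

  after D0: wrote 3B at 0x10 = 97e8c8
  after D1: wrote 2B at 0x01 = e8c8
  after D2: wrote 7B at 0x0e = e8c88997e8c8f0
  after D3: wrote 7B at 0x11 = c8f09a1374b48d
  after D4: wrote 2B at 0x08 = e8c8
query mem[0x08]=0xe8, mem[0x12]=0xf0, mem[0x0e]=0xe8, mem[0x01]=0xe8, mem[0x09]=0xc8

MEM[0x08,0x12,0x0e,0x01,0x09] = e8 f0 e8 e8 c8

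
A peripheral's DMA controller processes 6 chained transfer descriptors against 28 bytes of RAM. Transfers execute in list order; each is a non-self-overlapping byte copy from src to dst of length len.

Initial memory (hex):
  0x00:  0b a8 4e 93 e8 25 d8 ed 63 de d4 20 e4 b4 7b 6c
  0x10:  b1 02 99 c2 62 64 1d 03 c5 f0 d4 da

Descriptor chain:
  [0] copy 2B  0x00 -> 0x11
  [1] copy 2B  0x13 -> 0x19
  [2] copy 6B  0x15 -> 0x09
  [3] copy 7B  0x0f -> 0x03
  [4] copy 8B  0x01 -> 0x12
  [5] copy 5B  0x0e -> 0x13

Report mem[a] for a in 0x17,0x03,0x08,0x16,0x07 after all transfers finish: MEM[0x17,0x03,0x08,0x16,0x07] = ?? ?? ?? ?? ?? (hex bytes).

[0] 0x00->0x11 len=2 : 0b a8
[1] 0x13->0x19 len=2 : c2 62
[2] 0x15->0x09 len=6 : 64 1d 03 c5 c2 62
[3] 0x0f->0x03 len=7 : 6c b1 0b a8 c2 62 64
[4] 0x01->0x12 len=8 : a8 4e 6c b1 0b a8 c2 62
[5] 0x0e->0x13 len=5 : 62 6c b1 0b a8
query mem[0x17]=0xa8, mem[0x03]=0x6c, mem[0x08]=0x62, mem[0x16]=0x0b, mem[0x07]=0xc2

MEM[0x17,0x03,0x08,0x16,0x07] = a8 6c 62 0b c2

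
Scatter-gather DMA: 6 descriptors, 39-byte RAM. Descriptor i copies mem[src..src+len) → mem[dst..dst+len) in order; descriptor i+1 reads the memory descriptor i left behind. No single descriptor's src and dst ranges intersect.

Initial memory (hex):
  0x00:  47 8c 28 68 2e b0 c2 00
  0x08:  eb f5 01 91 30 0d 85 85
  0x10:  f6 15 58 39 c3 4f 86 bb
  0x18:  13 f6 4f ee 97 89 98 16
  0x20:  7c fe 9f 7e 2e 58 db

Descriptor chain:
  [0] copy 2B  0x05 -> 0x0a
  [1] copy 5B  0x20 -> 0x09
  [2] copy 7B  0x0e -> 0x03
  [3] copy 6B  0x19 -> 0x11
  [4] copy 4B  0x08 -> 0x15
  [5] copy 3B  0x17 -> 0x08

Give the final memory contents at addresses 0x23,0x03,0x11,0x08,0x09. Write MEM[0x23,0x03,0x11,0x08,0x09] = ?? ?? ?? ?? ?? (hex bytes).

MEM[0x23,0x03,0x11,0x08,0x09] = 7e 85 f6 fe 9f

[0] 0x05->0x0a len=2 : b0 c2
[1] 0x20->0x09 len=5 : 7c fe 9f 7e 2e
[2] 0x0e->0x03 len=7 : 85 85 f6 15 58 39 c3
[3] 0x19->0x11 len=6 : f6 4f ee 97 89 98
[4] 0x08->0x15 len=4 : 39 c3 fe 9f
[5] 0x17->0x08 len=3 : fe 9f f6
query mem[0x23]=0x7e, mem[0x03]=0x85, mem[0x11]=0xf6, mem[0x08]=0xfe, mem[0x09]=0x9f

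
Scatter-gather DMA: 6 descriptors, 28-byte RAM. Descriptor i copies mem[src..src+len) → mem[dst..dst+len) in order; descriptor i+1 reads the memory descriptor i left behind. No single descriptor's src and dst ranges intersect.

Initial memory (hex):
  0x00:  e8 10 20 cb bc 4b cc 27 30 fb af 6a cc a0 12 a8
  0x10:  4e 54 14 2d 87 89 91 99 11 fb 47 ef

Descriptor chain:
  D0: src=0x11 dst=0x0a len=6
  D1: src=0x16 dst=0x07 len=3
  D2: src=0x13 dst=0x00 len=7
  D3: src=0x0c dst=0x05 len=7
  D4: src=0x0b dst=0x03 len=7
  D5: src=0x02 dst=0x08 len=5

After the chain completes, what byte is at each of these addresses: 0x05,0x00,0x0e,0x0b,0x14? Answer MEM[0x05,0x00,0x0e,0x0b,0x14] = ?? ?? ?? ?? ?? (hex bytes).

[0] 0x11->0x0a len=6 : 54 14 2d 87 89 91
[1] 0x16->0x07 len=3 : 91 99 11
[2] 0x13->0x00 len=7 : 2d 87 89 91 99 11 fb
[3] 0x0c->0x05 len=7 : 2d 87 89 91 4e 54 14
[4] 0x0b->0x03 len=7 : 14 2d 87 89 91 4e 54
[5] 0x02->0x08 len=5 : 89 14 2d 87 89
query mem[0x05]=0x87, mem[0x00]=0x2d, mem[0x0e]=0x89, mem[0x0b]=0x87, mem[0x14]=0x87

MEM[0x05,0x00,0x0e,0x0b,0x14] = 87 2d 89 87 87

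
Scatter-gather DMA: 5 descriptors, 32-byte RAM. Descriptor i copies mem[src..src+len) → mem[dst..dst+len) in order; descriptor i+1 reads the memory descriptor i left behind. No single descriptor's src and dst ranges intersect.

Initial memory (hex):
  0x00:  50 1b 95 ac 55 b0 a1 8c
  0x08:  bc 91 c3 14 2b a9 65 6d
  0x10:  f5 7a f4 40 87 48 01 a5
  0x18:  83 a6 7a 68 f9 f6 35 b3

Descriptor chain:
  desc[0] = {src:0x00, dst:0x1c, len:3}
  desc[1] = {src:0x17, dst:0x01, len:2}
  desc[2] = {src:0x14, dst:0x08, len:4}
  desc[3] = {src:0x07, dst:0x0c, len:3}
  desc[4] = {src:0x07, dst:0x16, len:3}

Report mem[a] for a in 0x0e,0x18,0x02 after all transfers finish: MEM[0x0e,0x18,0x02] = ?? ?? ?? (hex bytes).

[0] 0x00->0x1c len=3 : 50 1b 95
[1] 0x17->0x01 len=2 : a5 83
[2] 0x14->0x08 len=4 : 87 48 01 a5
[3] 0x07->0x0c len=3 : 8c 87 48
[4] 0x07->0x16 len=3 : 8c 87 48
query mem[0x0e]=0x48, mem[0x18]=0x48, mem[0x02]=0x83

MEM[0x0e,0x18,0x02] = 48 48 83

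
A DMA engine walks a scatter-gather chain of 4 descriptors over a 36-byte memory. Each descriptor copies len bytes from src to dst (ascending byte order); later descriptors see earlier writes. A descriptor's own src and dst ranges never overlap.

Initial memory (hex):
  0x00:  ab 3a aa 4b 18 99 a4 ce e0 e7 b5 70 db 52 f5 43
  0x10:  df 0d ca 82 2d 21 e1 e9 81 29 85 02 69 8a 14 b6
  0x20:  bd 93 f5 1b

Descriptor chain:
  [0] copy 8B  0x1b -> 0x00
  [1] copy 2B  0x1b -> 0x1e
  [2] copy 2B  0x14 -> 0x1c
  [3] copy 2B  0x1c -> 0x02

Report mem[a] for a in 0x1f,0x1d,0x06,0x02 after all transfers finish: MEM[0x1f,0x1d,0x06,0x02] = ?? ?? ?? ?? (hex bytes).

MEM[0x1f,0x1d,0x06,0x02] = 69 21 93 2d

#0 dst[0x00+8] := {0x02,0x69,0x8a,0x14,0xb6,0xbd,0x93,0xf5}
#1 dst[0x1e+2] := {0x02,0x69}
#2 dst[0x1c+2] := {0x2d,0x21}
#3 dst[0x02+2] := {0x2d,0x21}
query mem[0x1f]=0x69, mem[0x1d]=0x21, mem[0x06]=0x93, mem[0x02]=0x2d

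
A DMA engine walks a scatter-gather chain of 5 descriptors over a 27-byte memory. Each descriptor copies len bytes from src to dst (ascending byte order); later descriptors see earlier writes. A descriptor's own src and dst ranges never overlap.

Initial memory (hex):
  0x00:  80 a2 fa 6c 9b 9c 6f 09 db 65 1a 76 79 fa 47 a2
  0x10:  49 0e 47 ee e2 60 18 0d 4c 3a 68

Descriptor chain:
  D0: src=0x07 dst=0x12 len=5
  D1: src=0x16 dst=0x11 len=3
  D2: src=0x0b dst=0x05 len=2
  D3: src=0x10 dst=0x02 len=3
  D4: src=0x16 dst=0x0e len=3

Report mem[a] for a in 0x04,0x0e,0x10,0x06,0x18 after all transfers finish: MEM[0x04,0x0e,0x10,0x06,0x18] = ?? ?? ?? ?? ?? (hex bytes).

MEM[0x04,0x0e,0x10,0x06,0x18] = 0d 76 4c 79 4c

#0 dst[0x12+5] := {0x09,0xdb,0x65,0x1a,0x76}
#1 dst[0x11+3] := {0x76,0x0d,0x4c}
#2 dst[0x05+2] := {0x76,0x79}
#3 dst[0x02+3] := {0x49,0x76,0x0d}
#4 dst[0x0e+3] := {0x76,0x0d,0x4c}
query mem[0x04]=0x0d, mem[0x0e]=0x76, mem[0x10]=0x4c, mem[0x06]=0x79, mem[0x18]=0x4c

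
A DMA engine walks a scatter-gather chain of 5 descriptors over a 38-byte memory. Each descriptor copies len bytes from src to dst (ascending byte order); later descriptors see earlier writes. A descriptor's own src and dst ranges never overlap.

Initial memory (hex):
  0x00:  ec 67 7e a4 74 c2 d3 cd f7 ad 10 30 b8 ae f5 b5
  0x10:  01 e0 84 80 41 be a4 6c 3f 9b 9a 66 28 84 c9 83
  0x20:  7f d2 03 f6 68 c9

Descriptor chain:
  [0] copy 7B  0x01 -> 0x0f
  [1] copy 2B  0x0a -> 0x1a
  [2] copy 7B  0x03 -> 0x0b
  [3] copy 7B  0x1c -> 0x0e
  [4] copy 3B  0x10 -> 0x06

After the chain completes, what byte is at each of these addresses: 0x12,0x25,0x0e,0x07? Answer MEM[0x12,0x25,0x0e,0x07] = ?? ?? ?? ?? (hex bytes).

D0: mem[0x0f..0x15] <- [67 7e a4 74 c2 d3 cd]
D1: mem[0x1a..0x1b] <- [10 30]
D2: mem[0x0b..0x11] <- [a4 74 c2 d3 cd f7 ad]
D3: mem[0x0e..0x14] <- [28 84 c9 83 7f d2 03]
D4: mem[0x06..0x08] <- [c9 83 7f]
query mem[0x12]=0x7f, mem[0x25]=0xc9, mem[0x0e]=0x28, mem[0x07]=0x83

MEM[0x12,0x25,0x0e,0x07] = 7f c9 28 83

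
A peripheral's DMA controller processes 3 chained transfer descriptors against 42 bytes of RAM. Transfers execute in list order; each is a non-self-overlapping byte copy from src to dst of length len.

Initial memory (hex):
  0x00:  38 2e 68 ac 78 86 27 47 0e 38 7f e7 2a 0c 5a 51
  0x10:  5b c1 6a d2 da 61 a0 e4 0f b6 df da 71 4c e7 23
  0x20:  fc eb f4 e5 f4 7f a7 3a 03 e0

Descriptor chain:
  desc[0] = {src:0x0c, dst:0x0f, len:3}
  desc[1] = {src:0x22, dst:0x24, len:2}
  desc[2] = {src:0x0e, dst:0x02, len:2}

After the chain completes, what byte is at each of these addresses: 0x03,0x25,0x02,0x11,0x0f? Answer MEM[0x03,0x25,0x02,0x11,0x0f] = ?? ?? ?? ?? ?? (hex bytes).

[0] 0x0c->0x0f len=3 : 2a 0c 5a
[1] 0x22->0x24 len=2 : f4 e5
[2] 0x0e->0x02 len=2 : 5a 2a
query mem[0x03]=0x2a, mem[0x25]=0xe5, mem[0x02]=0x5a, mem[0x11]=0x5a, mem[0x0f]=0x2a

MEM[0x03,0x25,0x02,0x11,0x0f] = 2a e5 5a 5a 2a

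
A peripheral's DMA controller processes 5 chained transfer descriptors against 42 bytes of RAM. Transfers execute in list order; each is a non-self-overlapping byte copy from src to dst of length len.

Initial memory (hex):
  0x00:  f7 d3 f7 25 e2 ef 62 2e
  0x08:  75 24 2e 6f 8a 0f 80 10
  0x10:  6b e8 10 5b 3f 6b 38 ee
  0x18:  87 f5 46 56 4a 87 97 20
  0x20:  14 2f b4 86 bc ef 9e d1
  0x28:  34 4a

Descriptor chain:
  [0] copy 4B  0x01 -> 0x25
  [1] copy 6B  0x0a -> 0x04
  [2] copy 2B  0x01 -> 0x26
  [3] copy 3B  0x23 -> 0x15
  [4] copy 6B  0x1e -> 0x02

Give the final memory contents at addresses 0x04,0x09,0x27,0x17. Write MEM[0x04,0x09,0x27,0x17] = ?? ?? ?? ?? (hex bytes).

[0] 0x01->0x25 len=4 : d3 f7 25 e2
[1] 0x0a->0x04 len=6 : 2e 6f 8a 0f 80 10
[2] 0x01->0x26 len=2 : d3 f7
[3] 0x23->0x15 len=3 : 86 bc d3
[4] 0x1e->0x02 len=6 : 97 20 14 2f b4 86
query mem[0x04]=0x14, mem[0x09]=0x10, mem[0x27]=0xf7, mem[0x17]=0xd3

MEM[0x04,0x09,0x27,0x17] = 14 10 f7 d3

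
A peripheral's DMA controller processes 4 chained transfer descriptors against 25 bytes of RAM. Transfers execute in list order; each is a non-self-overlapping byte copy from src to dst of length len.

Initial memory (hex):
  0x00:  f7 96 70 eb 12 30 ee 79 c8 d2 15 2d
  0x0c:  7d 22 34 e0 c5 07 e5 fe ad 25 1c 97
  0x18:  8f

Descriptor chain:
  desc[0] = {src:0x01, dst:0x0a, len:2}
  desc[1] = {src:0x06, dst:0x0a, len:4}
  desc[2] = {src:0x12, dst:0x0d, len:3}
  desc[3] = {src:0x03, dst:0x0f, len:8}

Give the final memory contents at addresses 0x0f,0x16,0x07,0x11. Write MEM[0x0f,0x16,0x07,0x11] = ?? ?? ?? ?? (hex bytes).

MEM[0x0f,0x16,0x07,0x11] = eb ee 79 30

  after D0: wrote 2B at 0x0a = 9670
  after D1: wrote 4B at 0x0a = ee79c8d2
  after D2: wrote 3B at 0x0d = e5fead
  after D3: wrote 8B at 0x0f = eb1230ee79c8d2ee
query mem[0x0f]=0xeb, mem[0x16]=0xee, mem[0x07]=0x79, mem[0x11]=0x30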